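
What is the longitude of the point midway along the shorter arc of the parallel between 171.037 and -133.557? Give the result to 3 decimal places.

Signed shortest Δλ from +171.037° to -133.557° is +55.406°.
Midpoint longitude = +171.037° + (+55.406°)/2 = +171.037° + 27.703° = +198.740°.
Normalise into (−180°, 180°]: -161.260°.
(The naïve average (+171.037 + -133.557)/2 = 18.74° is on the wrong side of the globe.)

-161.260°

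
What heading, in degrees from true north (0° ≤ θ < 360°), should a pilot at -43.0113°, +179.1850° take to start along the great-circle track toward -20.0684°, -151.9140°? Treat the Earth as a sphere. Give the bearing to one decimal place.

55.7°

Δλ = -151.9140 − 179.1850 = -331.0990°; wrapped into (−180°, 180°]: 28.9010°.
θ = atan2( sin Δλ · cos φ₂ , cos φ₁ · sin φ₂ − sin φ₁ · cos φ₂ · cos Δλ )
  = atan2(0.45395, 0.31002) = 55.670° → normalised to [0°, 360°): 55.670°.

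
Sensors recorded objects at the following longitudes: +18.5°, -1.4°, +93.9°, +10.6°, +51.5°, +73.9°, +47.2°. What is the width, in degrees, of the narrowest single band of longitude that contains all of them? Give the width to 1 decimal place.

Sort the longitudes: -1.4°, +10.6°, +18.5°, +47.2°, +51.5°, +73.9°, +93.9°.
Eastward gaps between consecutive values (wrapping around): 12.0°, 7.9°, 28.7°, 4.3°, 22.4°, 20.0°, 264.7°.
Largest gap = 264.7° ⇒ minimal covering band is its complement: 360° − 264.7° = 95.3°.
Band runs from -1.4° eastward to +93.9°.

95.3°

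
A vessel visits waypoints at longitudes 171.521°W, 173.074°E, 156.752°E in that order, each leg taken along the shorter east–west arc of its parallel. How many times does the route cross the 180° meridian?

Leg 1: -171.521° → +173.074°, shortest Δλ = -15.405° (west) — crosses 180°.
Leg 2: +173.074° → +156.752°, shortest Δλ = -16.322° (west) — does not cross 180°.
Total crossings: 1.

1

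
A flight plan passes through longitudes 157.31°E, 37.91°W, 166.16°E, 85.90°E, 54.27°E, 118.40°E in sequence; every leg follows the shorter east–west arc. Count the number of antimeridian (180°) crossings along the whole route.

Leg 1: +157.31° → -37.91°, shortest Δλ = 164.78° (east) — crosses 180°.
Leg 2: -37.91° → +166.16°, shortest Δλ = -155.93° (west) — crosses 180°.
Leg 3: +166.16° → +85.90°, shortest Δλ = -80.26° (west) — does not cross 180°.
Leg 4: +85.90° → +54.27°, shortest Δλ = -31.63° (west) — does not cross 180°.
Leg 5: +54.27° → +118.40°, shortest Δλ = 64.13° (east) — does not cross 180°.
Total crossings: 2.

2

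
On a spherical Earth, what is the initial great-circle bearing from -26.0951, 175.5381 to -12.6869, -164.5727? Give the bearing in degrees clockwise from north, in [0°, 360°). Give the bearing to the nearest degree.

Δλ = -164.5727 − 175.5381 = -340.1108°; wrapped into (−180°, 180°]: 19.8892°.
θ = atan2( sin Δλ · cos φ₂ , cos φ₁ · sin φ₂ − sin φ₁ · cos φ₂ · cos Δλ )
  = atan2(0.33190, 0.20629) = 58.137° → normalised to [0°, 360°): 58.137°.

58°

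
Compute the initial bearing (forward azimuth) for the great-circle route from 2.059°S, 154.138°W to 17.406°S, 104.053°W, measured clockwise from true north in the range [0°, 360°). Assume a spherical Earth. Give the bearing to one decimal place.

110.7°

Δλ = -104.053 − -154.138 = 50.085°.
θ = atan2( sin Δλ · cos φ₂ , cos φ₁ · sin φ₂ − sin φ₁ · cos φ₂ · cos Δλ )
  = atan2(0.73188, -0.27695) = 110.727° → normalised to [0°, 360°): 110.727°.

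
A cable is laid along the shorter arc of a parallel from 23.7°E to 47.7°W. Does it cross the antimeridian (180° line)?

Signed shortest Δλ = ((-47.7 − 23.7 + 180) mod 360) − 180 = -71.4°.
Going west by 71.4° from +23.7° reaches -47.7° without touching 180°.

No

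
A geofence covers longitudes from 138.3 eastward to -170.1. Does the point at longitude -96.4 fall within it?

No

Band width going east from +138.3° to -170.1°: ((-170.1 − 138.3) mod 360) = 51.6°.
Offset of -96.4° east of the west edge: ((-96.4 − 138.3) mod 360) = 125.3°.
125.3° > 51.6° ⇒ outside.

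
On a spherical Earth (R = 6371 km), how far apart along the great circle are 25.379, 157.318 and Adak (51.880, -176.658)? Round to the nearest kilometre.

Δλ = -176.658 − 157.318 = -333.976°; wrapped into (−180°, 180°]: 26.024°.
Δφ = 51.880 − 25.379 = 26.501°.
a = sin²(Δφ/2) + cos φ₁ · cos φ₂ · sin²(Δλ/2) = 0.080811.
c = 2·atan2(√a, √(1−a)) = 0.57650 rad → d = 6371·c ≈ 3672.85 km.

3673 km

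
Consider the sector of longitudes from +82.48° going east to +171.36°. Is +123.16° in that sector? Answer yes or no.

Band width going east from +82.48° to +171.36°: ((171.36 − 82.48) mod 360) = 88.88°.
Offset of +123.16° east of the west edge: ((123.16 − 82.48) mod 360) = 40.68°.
40.68° ≤ 88.88° ⇒ inside.

Yes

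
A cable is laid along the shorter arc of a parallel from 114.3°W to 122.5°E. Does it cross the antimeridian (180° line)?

Yes

Naïve |122.5 − -114.3| = 236.8° > 180°, so the shorter arc goes the other way round — across 180°.
Signed shortest Δλ = ((122.5 − -114.3 + 180) mod 360) − 180 = -123.2°.
Going west by 123.2° from -114.3° passes through 180° before reaching +122.5°.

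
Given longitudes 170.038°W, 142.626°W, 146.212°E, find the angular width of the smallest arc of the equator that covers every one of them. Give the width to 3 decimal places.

Sort the longitudes: -170.038°, -142.626°, +146.212°.
Eastward gaps between consecutive values (wrapping around): 27.412°, 288.838°, 43.750°.
Largest gap = 288.838° ⇒ minimal covering band is its complement: 360° − 288.838° = 71.162°.
Band runs from +146.212° eastward to -142.626°, crossing the antimeridian.

71.162°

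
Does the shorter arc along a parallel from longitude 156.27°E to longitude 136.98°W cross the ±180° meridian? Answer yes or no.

Yes

Naïve |-136.98 − 156.27| = 293.25° > 180°, so the shorter arc goes the other way round — across 180°.
Signed shortest Δλ = ((-136.98 − 156.27 + 180) mod 360) − 180 = 66.75°.
Going east by 66.75° from +156.27° passes through 180° before reaching -136.98°.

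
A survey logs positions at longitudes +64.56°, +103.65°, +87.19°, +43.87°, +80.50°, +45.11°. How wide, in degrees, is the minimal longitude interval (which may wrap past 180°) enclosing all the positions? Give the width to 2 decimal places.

Sort the longitudes: +43.87°, +45.11°, +64.56°, +80.50°, +87.19°, +103.65°.
Eastward gaps between consecutive values (wrapping around): 1.24°, 19.45°, 15.94°, 6.69°, 16.46°, 300.22°.
Largest gap = 300.22° ⇒ minimal covering band is its complement: 360° − 300.22° = 59.78°.
Band runs from +43.87° eastward to +103.65°.

59.78°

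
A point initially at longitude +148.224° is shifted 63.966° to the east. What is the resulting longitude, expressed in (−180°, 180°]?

-147.810°

Start at +148.224°; shift +63.966° → +212.190°.
+212.190° lies outside (−180°, 180°]; subtract 360° → -147.810°.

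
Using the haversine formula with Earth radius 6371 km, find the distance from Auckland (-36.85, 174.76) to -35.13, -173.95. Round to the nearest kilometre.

Δλ = -173.95 − 174.76 = -348.71°; wrapped into (−180°, 180°]: 11.29°.
Δφ = -35.13 − -36.85 = 1.72°.
a = sin²(Δφ/2) + cos φ₁ · cos φ₂ · sin²(Δλ/2) = 0.006557.
c = 2·atan2(√a, √(1−a)) = 0.16213 rad → d = 6371·c ≈ 1032.95 km.

1033 km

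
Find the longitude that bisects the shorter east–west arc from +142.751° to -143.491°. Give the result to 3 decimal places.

Signed shortest Δλ from +142.751° to -143.491° is +73.758°.
Midpoint longitude = +142.751° + (+73.758°)/2 = +142.751° + 36.879° = +179.630°.
(The naïve average (+142.751 + -143.491)/2 = -0.37° is on the wrong side of the globe.)

+179.630°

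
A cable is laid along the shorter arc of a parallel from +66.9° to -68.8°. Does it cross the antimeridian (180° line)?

No

Signed shortest Δλ = ((-68.8 − 66.9 + 180) mod 360) − 180 = -135.7°.
Going west by 135.7° from +66.9° reaches -68.8° without touching 180°.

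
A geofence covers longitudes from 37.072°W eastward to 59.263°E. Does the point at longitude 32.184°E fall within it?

Band width going east from -37.072° to +59.263°: ((59.263 − -37.072) mod 360) = 96.335°.
Offset of +32.184° east of the west edge: ((32.184 − -37.072) mod 360) = 69.256°.
69.256° ≤ 96.335° ⇒ inside.

Yes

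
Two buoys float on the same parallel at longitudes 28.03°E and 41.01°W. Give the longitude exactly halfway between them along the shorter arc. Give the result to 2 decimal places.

6.49°W

Signed shortest Δλ from +28.03° to -41.01° is -69.04°.
Midpoint longitude = +28.03° + (-69.04°)/2 = +28.03° − 34.52° = -6.49°.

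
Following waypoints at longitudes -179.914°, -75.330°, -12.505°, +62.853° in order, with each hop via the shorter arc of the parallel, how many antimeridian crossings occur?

0

Leg 1: -179.914° → -75.330°, shortest Δλ = 104.584° (east) — does not cross 180°.
Leg 2: -75.330° → -12.505°, shortest Δλ = 62.825° (east) — does not cross 180°.
Leg 3: -12.505° → +62.853°, shortest Δλ = 75.358° (east) — does not cross 180°.
Total crossings: 0.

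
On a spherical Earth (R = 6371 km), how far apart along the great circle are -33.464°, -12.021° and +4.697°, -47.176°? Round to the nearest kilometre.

Δλ = -47.176 − -12.021 = -35.155°.
Δφ = 4.697 − -33.464 = 38.161°.
a = sin²(Δφ/2) + cos φ₁ · cos φ₂ · sin²(Δλ/2) = 0.182689.
c = 2·atan2(√a, √(1−a)) = 0.88328 rad → d = 6371·c ≈ 5627.35 km.

5627 km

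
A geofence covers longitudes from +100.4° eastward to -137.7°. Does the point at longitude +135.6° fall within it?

Yes

Band width going east from +100.4° to -137.7°: ((-137.7 − 100.4) mod 360) = 121.9°.
Offset of +135.6° east of the west edge: ((135.6 − 100.4) mod 360) = 35.2°.
35.2° ≤ 121.9° ⇒ inside.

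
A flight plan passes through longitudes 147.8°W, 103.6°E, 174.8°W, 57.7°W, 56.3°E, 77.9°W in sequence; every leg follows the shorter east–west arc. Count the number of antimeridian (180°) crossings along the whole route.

2

Leg 1: -147.8° → +103.6°, shortest Δλ = -108.6° (west) — crosses 180°.
Leg 2: +103.6° → -174.8°, shortest Δλ = 81.6° (east) — crosses 180°.
Leg 3: -174.8° → -57.7°, shortest Δλ = 117.1° (east) — does not cross 180°.
Leg 4: -57.7° → +56.3°, shortest Δλ = 114.0° (east) — does not cross 180°.
Leg 5: +56.3° → -77.9°, shortest Δλ = -134.2° (west) — does not cross 180°.
Total crossings: 2.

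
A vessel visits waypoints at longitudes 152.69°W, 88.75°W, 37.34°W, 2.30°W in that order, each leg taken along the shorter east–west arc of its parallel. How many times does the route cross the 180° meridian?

0

Leg 1: -152.69° → -88.75°, shortest Δλ = 63.94° (east) — does not cross 180°.
Leg 2: -88.75° → -37.34°, shortest Δλ = 51.41° (east) — does not cross 180°.
Leg 3: -37.34° → -2.30°, shortest Δλ = 35.04° (east) — does not cross 180°.
Total crossings: 0.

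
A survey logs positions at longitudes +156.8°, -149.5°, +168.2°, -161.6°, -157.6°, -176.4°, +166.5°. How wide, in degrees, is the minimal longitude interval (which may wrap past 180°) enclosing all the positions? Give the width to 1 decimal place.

53.7°

Sort the longitudes: -176.4°, -161.6°, -157.6°, -149.5°, +156.8°, +166.5°, +168.2°.
Eastward gaps between consecutive values (wrapping around): 14.8°, 4.0°, 8.1°, 306.3°, 9.7°, 1.7°, 15.4°.
Largest gap = 306.3° ⇒ minimal covering band is its complement: 360° − 306.3° = 53.7°.
Band runs from +156.8° eastward to -149.5°, crossing the antimeridian.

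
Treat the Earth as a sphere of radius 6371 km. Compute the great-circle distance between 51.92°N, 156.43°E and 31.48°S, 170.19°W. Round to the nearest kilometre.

9828 km

Δλ = -170.19 − 156.43 = -326.62°; wrapped into (−180°, 180°]: 33.38°.
Δφ = -31.48 − 51.92 = -83.40°.
a = sin²(Δφ/2) + cos φ₁ · cos φ₂ · sin²(Δλ/2) = 0.485915.
c = 2·atan2(√a, √(1−a)) = 1.54262 rad → d = 6371·c ≈ 9828.05 km.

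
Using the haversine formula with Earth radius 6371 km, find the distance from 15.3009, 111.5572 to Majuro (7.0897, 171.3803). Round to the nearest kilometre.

6570 km

Δλ = 171.3803 − 111.5572 = 59.8231°.
Δφ = 7.0897 − 15.3009 = -8.2112°.
a = sin²(Δφ/2) + cos φ₁ · cos φ₂ · sin²(Δλ/2) = 0.243142.
c = 2·atan2(√a, √(1−a)) = 1.03129 rad → d = 6371·c ≈ 6570.32 km.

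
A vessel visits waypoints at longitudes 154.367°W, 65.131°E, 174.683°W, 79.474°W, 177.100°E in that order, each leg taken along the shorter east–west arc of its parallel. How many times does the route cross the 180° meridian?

Leg 1: -154.367° → +65.131°, shortest Δλ = -140.502° (west) — crosses 180°.
Leg 2: +65.131° → -174.683°, shortest Δλ = 120.186° (east) — crosses 180°.
Leg 3: -174.683° → -79.474°, shortest Δλ = 95.209° (east) — does not cross 180°.
Leg 4: -79.474° → +177.100°, shortest Δλ = -103.426° (west) — crosses 180°.
Total crossings: 3.

3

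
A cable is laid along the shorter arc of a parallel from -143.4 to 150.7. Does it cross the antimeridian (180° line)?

Yes

Naïve |150.7 − -143.4| = 294.1° > 180°, so the shorter arc goes the other way round — across 180°.
Signed shortest Δλ = ((150.7 − -143.4 + 180) mod 360) − 180 = -65.9°.
Going west by 65.9° from -143.4° passes through 180° before reaching +150.7°.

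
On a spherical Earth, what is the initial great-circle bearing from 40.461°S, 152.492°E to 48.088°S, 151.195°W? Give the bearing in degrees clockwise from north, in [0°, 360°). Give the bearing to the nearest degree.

Δλ = -151.195 − 152.492 = -303.687°; wrapped into (−180°, 180°]: 56.313°.
θ = atan2( sin Δλ · cos φ₂ , cos φ₁ · sin φ₂ − sin φ₁ · cos φ₂ · cos Δλ )
  = atan2(0.55582, -0.32577) = 120.375° → normalised to [0°, 360°): 120.375°.

120°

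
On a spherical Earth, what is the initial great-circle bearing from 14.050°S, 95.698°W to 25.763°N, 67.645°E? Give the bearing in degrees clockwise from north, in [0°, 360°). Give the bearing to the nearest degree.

51°

Δλ = 67.645 − -95.698 = 163.343°.
θ = atan2( sin Δλ · cos φ₂ , cos φ₁ · sin φ₂ − sin φ₁ · cos φ₂ · cos Δλ )
  = atan2(0.25815, 0.21218) = 50.582° → normalised to [0°, 360°): 50.582°.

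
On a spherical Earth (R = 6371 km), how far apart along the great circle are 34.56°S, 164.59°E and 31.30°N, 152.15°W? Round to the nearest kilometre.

8609 km

Δλ = -152.15 − 164.59 = -316.74°; wrapped into (−180°, 180°]: 43.26°.
Δφ = 31.30 − -34.56 = 65.86°.
a = sin²(Δφ/2) + cos φ₁ · cos φ₂ · sin²(Δλ/2) = 0.391127.
c = 2·atan2(√a, √(1−a)) = 1.35129 rad → d = 6371·c ≈ 8609.09 km.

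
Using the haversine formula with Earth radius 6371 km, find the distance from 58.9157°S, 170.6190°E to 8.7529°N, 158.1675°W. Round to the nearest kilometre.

8026 km

Δλ = -158.1675 − 170.6190 = -328.7865°; wrapped into (−180°, 180°]: 31.2135°.
Δφ = 8.7529 − -58.9157 = 67.6686°.
a = sin²(Δφ/2) + cos φ₁ · cos φ₂ · sin²(Δλ/2) = 0.346952.
c = 2·atan2(√a, √(1−a)) = 1.25971 rad → d = 6371·c ≈ 8025.60 km.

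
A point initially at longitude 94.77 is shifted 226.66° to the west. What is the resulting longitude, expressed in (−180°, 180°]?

-131.89°

Start at +94.77°; shift −226.66° → -131.89°.
-131.89° already lies in (−180°, 180°].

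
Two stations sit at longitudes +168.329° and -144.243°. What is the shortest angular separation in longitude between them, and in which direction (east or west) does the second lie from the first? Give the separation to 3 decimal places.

47.428° east

Raw difference: -144.243 − 168.329 = -312.572°.
Normalise into (−180°, 180°]: -312.572° + 360° = 47.428°.
Positive ⇒ the second point lies to the east; separation 47.428°.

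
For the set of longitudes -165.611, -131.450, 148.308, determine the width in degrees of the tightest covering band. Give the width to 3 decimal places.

80.242°

Sort the longitudes: -165.611°, -131.450°, +148.308°.
Eastward gaps between consecutive values (wrapping around): 34.161°, 279.758°, 46.081°.
Largest gap = 279.758° ⇒ minimal covering band is its complement: 360° − 279.758° = 80.242°.
Band runs from +148.308° eastward to -131.450°, crossing the antimeridian.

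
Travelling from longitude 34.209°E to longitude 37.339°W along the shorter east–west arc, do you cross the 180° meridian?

No

Signed shortest Δλ = ((-37.339 − 34.209 + 180) mod 360) − 180 = -71.548°.
Going west by 71.548° from +34.209° reaches -37.339° without touching 180°.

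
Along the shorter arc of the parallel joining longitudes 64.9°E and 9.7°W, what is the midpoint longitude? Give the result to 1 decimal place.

27.6°E

Signed shortest Δλ from +64.9° to -9.7° is -74.6°.
Midpoint longitude = +64.9° + (-74.6°)/2 = +64.9° − 37.3° = +27.6°.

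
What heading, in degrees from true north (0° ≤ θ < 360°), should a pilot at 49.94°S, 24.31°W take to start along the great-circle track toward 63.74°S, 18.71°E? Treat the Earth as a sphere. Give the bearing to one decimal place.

Δλ = 18.71 − -24.31 = 43.02°.
θ = atan2( sin Δλ · cos φ₂ , cos φ₁ · sin φ₂ − sin φ₁ · cos φ₂ · cos Δλ )
  = atan2(0.30186, -0.32959) = 137.514° → normalised to [0°, 360°): 137.514°.

137.5°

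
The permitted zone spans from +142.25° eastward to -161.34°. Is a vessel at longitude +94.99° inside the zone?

Band width going east from +142.25° to -161.34°: ((-161.34 − 142.25) mod 360) = 56.41°.
Offset of +94.99° east of the west edge: ((94.99 − 142.25) mod 360) = 312.74°.
312.74° > 56.41° ⇒ outside.

No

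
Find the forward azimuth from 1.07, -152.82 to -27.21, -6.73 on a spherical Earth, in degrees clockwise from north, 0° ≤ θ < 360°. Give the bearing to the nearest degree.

Δλ = -6.73 − -152.82 = 146.09°.
θ = atan2( sin Δλ · cos φ₂ , cos φ₁ · sin φ₂ − sin φ₁ · cos φ₂ · cos Δλ )
  = atan2(0.49615, -0.44339) = 131.786° → normalised to [0°, 360°): 131.786°.

132°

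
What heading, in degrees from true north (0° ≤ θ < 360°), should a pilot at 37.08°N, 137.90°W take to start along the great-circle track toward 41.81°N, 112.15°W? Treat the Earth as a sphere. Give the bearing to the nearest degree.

Δλ = -112.15 − -137.90 = 25.75°.
θ = atan2( sin Δλ · cos φ₂ , cos φ₁ · sin φ₂ − sin φ₁ · cos φ₂ · cos Δλ )
  = atan2(0.32382, 0.12709) = 68.572° → normalised to [0°, 360°): 68.572°.

69°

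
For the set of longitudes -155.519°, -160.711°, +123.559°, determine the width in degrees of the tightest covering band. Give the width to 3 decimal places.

Sort the longitudes: -160.711°, -155.519°, +123.559°.
Eastward gaps between consecutive values (wrapping around): 5.192°, 279.078°, 75.730°.
Largest gap = 279.078° ⇒ minimal covering band is its complement: 360° − 279.078° = 80.922°.
Band runs from +123.559° eastward to -155.519°, crossing the antimeridian.

80.922°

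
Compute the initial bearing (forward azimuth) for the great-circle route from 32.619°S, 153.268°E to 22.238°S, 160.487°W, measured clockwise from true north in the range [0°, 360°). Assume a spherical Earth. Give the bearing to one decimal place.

Δλ = -160.487 − 153.268 = -313.755°; wrapped into (−180°, 180°]: 46.245°.
θ = atan2( sin Δλ · cos φ₂ , cos φ₁ · sin φ₂ − sin φ₁ · cos φ₂ · cos Δλ )
  = atan2(0.66858, 0.02630) = 87.747° → normalised to [0°, 360°): 87.747°.

87.7°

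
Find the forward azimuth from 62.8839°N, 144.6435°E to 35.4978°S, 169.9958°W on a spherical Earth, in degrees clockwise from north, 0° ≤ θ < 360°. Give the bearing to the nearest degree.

Δλ = -169.9958 − 144.6435 = -314.6393°; wrapped into (−180°, 180°]: 45.3607°.
θ = atan2( sin Δλ · cos φ₂ , cos φ₁ · sin φ₂ − sin φ₁ · cos φ₂ · cos Δλ )
  = atan2(0.57930, -0.77384) = 143.181° → normalised to [0°, 360°): 143.181°.

143°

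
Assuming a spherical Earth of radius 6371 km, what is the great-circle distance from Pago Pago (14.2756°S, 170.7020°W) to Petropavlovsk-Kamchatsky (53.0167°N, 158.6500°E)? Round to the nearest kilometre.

8036 km

Δλ = 158.6500 − -170.7020 = 329.3520°; wrapped into (−180°, 180°]: -30.6480°.
Δφ = 53.0167 − -14.2756 = 67.2923°.
a = sin²(Δφ/2) + cos φ₁ · cos φ₂ · sin²(Δλ/2) = 0.347703.
c = 2·atan2(√a, √(1−a)) = 1.26129 rad → d = 6371·c ≈ 8035.65 km.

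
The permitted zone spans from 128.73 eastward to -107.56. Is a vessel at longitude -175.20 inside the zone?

Band width going east from +128.73° to -107.56°: ((-107.56 − 128.73) mod 360) = 123.71°.
Offset of -175.20° east of the west edge: ((-175.20 − 128.73) mod 360) = 56.07°.
56.07° ≤ 123.71° ⇒ inside.

Yes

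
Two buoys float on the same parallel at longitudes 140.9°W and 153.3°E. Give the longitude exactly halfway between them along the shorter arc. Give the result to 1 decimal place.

Signed shortest Δλ from -140.9° to +153.3° is -65.8°.
Midpoint longitude = -140.9° + (-65.8°)/2 = -140.9° − 32.9° = -173.8°.
(The naïve average (-140.9 + +153.3)/2 = 6.2° is on the wrong side of the globe.)

173.8°W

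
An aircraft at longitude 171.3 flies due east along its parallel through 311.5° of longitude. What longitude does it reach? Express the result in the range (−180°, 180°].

+122.8°

Start at +171.3°; shift +311.5° → +482.8°.
+482.8° lies outside (−180°, 180°]; subtract 360° → +122.8°.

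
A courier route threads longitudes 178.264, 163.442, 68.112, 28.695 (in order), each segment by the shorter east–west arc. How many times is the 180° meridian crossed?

Leg 1: +178.264° → +163.442°, shortest Δλ = -14.822° (west) — does not cross 180°.
Leg 2: +163.442° → +68.112°, shortest Δλ = -95.33° (west) — does not cross 180°.
Leg 3: +68.112° → +28.695°, shortest Δλ = -39.417° (west) — does not cross 180°.
Total crossings: 0.

0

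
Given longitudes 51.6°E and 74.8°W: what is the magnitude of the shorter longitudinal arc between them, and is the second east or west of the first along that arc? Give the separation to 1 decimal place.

126.4° west

Raw difference: -74.8 − 51.6 = -126.4°.
Normalise into (−180°, 180°]: -126.4° stays -126.4°.
Negative ⇒ the second point lies to the west; separation 126.4°.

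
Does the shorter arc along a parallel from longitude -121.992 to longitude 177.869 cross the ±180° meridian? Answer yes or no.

Naïve |177.869 − -121.992| = 299.861° > 180°, so the shorter arc goes the other way round — across 180°.
Signed shortest Δλ = ((177.869 − -121.992 + 180) mod 360) − 180 = -60.139°.
Going west by 60.139° from -121.992° passes through 180° before reaching +177.869°.

Yes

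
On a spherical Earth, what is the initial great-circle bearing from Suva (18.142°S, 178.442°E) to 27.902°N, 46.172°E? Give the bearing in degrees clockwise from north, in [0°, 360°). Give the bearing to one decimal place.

291.7°

Δλ = 46.172 − 178.442 = -132.270°.
θ = atan2( sin Δλ · cos φ₂ , cos φ₁ · sin φ₂ − sin φ₁ · cos φ₂ · cos Δλ )
  = atan2(-0.65396, 0.25961) = -68.348° → normalised to [0°, 360°): 291.652°.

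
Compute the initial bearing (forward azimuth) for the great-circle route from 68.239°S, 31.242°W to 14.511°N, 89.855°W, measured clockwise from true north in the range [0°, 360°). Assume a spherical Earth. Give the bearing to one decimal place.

Δλ = -89.855 − -31.242 = -58.613°.
θ = atan2( sin Δλ · cos φ₂ , cos φ₁ · sin φ₂ − sin φ₁ · cos φ₂ · cos Δλ )
  = atan2(-0.82644, 0.56117) = -55.823° → normalised to [0°, 360°): 304.177°.

304.2°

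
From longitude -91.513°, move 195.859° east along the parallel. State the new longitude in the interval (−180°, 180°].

Start at -91.513°; shift +195.859° → +104.346°.
+104.346° already lies in (−180°, 180°].

+104.346°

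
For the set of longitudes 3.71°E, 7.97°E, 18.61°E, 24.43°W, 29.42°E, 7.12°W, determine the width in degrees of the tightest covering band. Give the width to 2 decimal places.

Sort the longitudes: -24.43°, -7.12°, +3.71°, +7.97°, +18.61°, +29.42°.
Eastward gaps between consecutive values (wrapping around): 17.31°, 10.83°, 4.26°, 10.64°, 10.81°, 306.15°.
Largest gap = 306.15° ⇒ minimal covering band is its complement: 360° − 306.15° = 53.85°.
Band runs from -24.43° eastward to +29.42°.

53.85°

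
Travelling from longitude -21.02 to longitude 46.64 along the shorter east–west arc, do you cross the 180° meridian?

Signed shortest Δλ = ((46.64 − -21.02 + 180) mod 360) − 180 = 67.66°.
Going east by 67.66° from -21.02° reaches +46.64° without touching 180°.

No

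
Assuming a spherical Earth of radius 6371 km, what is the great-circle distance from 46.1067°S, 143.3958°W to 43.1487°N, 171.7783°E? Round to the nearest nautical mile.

5866 nmi

Δλ = 171.7783 − -143.3958 = 315.1741°; wrapped into (−180°, 180°]: -44.8259°.
Δφ = 43.1487 − -46.1067 = 89.2554°.
a = sin²(Δφ/2) + cos φ₁ · cos φ₂ · sin²(Δλ/2) = 0.567037.
c = 2·atan2(√a, √(1−a)) = 1.70528 rad → d = 6371·c ≈ 10864.31 km ≈ 5866.26 nmi.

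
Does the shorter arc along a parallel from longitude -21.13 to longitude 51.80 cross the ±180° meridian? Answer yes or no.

Signed shortest Δλ = ((51.80 − -21.13 + 180) mod 360) − 180 = 72.93°.
Going east by 72.93° from -21.13° reaches +51.80° without touching 180°.

No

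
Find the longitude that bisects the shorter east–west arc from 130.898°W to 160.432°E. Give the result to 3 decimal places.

165.233°W

Signed shortest Δλ from -130.898° to +160.432° is -68.670°.
Midpoint longitude = -130.898° + (-68.670°)/2 = -130.898° − 34.335° = -165.233°.
(The naïve average (-130.898 + +160.432)/2 = 14.767° is on the wrong side of the globe.)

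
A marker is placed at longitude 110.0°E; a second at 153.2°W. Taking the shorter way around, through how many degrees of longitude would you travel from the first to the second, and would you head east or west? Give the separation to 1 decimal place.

Raw difference: -153.2 − 110.0 = -263.2°.
Normalise into (−180°, 180°]: -263.2° + 360° = 96.8°.
Positive ⇒ the second point lies to the east; separation 96.8°.

96.8° east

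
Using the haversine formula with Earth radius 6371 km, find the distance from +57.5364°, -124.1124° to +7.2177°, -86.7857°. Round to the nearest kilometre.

Δλ = -86.7857 − -124.1124 = 37.3267°.
Δφ = 7.2177 − 57.5364 = -50.3187°.
a = sin²(Δφ/2) + cos φ₁ · cos φ₂ · sin²(Δλ/2) = 0.235273.
c = 2·atan2(√a, √(1−a)) = 1.01284 rad → d = 6371·c ≈ 6452.80 km.

6453 km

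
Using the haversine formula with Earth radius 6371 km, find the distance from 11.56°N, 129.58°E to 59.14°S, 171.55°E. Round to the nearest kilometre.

Δλ = 171.55 − 129.58 = 41.97°.
Δφ = -59.14 − 11.56 = -70.70°.
a = sin²(Δφ/2) + cos φ₁ · cos φ₂ · sin²(Δλ/2) = 0.399194.
c = 2·atan2(√a, √(1−a)) = 1.36779 rad → d = 6371·c ≈ 8714.21 km.

8714 km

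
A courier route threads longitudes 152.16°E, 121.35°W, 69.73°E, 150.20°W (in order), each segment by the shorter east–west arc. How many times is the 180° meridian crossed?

3

Leg 1: +152.16° → -121.35°, shortest Δλ = 86.49° (east) — crosses 180°.
Leg 2: -121.35° → +69.73°, shortest Δλ = -168.92° (west) — crosses 180°.
Leg 3: +69.73° → -150.20°, shortest Δλ = 140.07° (east) — crosses 180°.
Total crossings: 3.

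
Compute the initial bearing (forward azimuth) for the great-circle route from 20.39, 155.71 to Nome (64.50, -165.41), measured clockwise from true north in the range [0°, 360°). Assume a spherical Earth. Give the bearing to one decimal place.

20.3°

Δλ = -165.41 − 155.71 = -321.12°; wrapped into (−180°, 180°]: 38.88°.
θ = atan2( sin Δλ · cos φ₂ , cos φ₁ · sin φ₂ − sin φ₁ · cos φ₂ · cos Δλ )
  = atan2(0.27023, 0.72927) = 20.332° → normalised to [0°, 360°): 20.332°.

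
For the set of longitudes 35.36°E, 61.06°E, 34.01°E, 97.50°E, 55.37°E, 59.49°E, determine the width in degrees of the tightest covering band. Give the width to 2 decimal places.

63.49°

Sort the longitudes: +34.01°, +35.36°, +55.37°, +59.49°, +61.06°, +97.50°.
Eastward gaps between consecutive values (wrapping around): 1.35°, 20.01°, 4.12°, 1.57°, 36.44°, 296.51°.
Largest gap = 296.51° ⇒ minimal covering band is its complement: 360° − 296.51° = 63.49°.
Band runs from +34.01° eastward to +97.50°.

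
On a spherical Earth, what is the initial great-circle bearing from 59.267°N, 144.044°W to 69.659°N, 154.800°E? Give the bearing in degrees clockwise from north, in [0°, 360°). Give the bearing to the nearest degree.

318°

Δλ = 154.800 − -144.044 = 298.844°; wrapped into (−180°, 180°]: -61.156°.
θ = atan2( sin Δλ · cos φ₂ , cos φ₁ · sin φ₂ − sin φ₁ · cos φ₂ · cos Δλ )
  = atan2(-0.30448, 0.33503) = -42.265° → normalised to [0°, 360°): 317.735°.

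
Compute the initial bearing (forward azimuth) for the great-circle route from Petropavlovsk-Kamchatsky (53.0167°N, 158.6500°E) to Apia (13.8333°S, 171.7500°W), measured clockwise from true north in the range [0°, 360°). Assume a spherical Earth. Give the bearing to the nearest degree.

150°

Δλ = -171.7500 − 158.6500 = -330.4000°; wrapped into (−180°, 180°]: 29.6000°.
θ = atan2( sin Δλ · cos φ₂ , cos φ₁ · sin φ₂ − sin φ₁ · cos φ₂ · cos Δλ )
  = atan2(0.47962, -0.81825) = 149.624° → normalised to [0°, 360°): 149.624°.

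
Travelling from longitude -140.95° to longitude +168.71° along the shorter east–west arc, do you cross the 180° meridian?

Naïve |168.71 − -140.95| = 309.66° > 180°, so the shorter arc goes the other way round — across 180°.
Signed shortest Δλ = ((168.71 − -140.95 + 180) mod 360) − 180 = -50.34°.
Going west by 50.34° from -140.95° passes through 180° before reaching +168.71°.

Yes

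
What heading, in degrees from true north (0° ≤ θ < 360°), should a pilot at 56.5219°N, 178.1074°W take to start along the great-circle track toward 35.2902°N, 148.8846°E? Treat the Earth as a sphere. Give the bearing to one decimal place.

Δλ = 148.8846 − -178.1074 = 326.9920°; wrapped into (−180°, 180°]: -33.0080°.
θ = atan2( sin Δλ · cos φ₂ , cos φ₁ · sin φ₂ − sin φ₁ · cos φ₂ · cos Δλ )
  = atan2(-0.44465, -0.25225) = -119.566° → normalised to [0°, 360°): 240.434°.

240.4°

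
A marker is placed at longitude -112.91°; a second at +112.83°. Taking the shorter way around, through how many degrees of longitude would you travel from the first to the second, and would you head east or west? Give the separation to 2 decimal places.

Raw difference: 112.83 − -112.91 = 225.74°.
Normalise into (−180°, 180°]: 225.74° − 360° = -134.26°.
Negative ⇒ the second point lies to the west; separation 134.26°.

134.26° west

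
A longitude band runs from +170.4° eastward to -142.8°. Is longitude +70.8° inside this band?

No

Band width going east from +170.4° to -142.8°: ((-142.8 − 170.4) mod 360) = 46.8°.
Offset of +70.8° east of the west edge: ((70.8 − 170.4) mod 360) = 260.4°.
260.4° > 46.8° ⇒ outside.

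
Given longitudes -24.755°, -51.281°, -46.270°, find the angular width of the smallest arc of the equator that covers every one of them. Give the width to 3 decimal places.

Sort the longitudes: -51.281°, -46.270°, -24.755°.
Eastward gaps between consecutive values (wrapping around): 5.011°, 21.515°, 333.474°.
Largest gap = 333.474° ⇒ minimal covering band is its complement: 360° − 333.474° = 26.526°.
Band runs from -51.281° eastward to -24.755°.

26.526°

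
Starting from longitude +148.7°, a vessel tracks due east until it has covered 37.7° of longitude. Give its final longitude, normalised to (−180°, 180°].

-173.6°

Start at +148.7°; shift +37.7° → +186.4°.
+186.4° lies outside (−180°, 180°]; subtract 360° → -173.6°.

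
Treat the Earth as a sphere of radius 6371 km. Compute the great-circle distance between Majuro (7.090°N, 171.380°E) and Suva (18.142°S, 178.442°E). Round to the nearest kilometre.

2911 km

Δλ = 178.442 − 171.380 = 7.062°.
Δφ = -18.142 − 7.090 = -25.232°.
a = sin²(Δφ/2) + cos φ₁ · cos φ₂ · sin²(Δλ/2) = 0.051282.
c = 2·atan2(√a, √(1−a)) = 0.45688 rad → d = 6371·c ≈ 2910.76 km.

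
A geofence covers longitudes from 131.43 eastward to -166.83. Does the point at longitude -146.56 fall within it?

No

Band width going east from +131.43° to -166.83°: ((-166.83 − 131.43) mod 360) = 61.74°.
Offset of -146.56° east of the west edge: ((-146.56 − 131.43) mod 360) = 82.01°.
82.01° > 61.74° ⇒ outside.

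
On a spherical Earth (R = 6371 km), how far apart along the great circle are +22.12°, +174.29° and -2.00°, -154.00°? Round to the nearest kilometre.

Δλ = -154.00 − 174.29 = -328.29°; wrapped into (−180°, 180°]: 31.71°.
Δφ = -2.00 − 22.12 = -24.12°.
a = sin²(Δφ/2) + cos φ₁ · cos φ₂ · sin²(Δλ/2) = 0.112759.
c = 2·atan2(√a, √(1−a)) = 0.68490 rad → d = 6371·c ≈ 4363.49 km.

4363 km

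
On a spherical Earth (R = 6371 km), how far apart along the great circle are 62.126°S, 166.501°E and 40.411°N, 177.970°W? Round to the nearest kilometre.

11487 km

Δλ = -177.970 − 166.501 = -344.471°; wrapped into (−180°, 180°]: 15.529°.
Δφ = 40.411 − -62.126 = 102.537°.
a = sin²(Δφ/2) + cos φ₁ · cos φ₂ · sin²(Δλ/2) = 0.615033.
c = 2·atan2(√a, √(1−a)) = 1.80294 rad → d = 6371·c ≈ 11486.54 km.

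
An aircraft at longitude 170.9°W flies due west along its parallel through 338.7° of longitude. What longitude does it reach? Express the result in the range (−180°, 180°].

Start at -170.9°; shift −338.7° → -509.6°.
-509.6° lies outside (−180°, 180°]; add 360° → -149.6°.

149.6°W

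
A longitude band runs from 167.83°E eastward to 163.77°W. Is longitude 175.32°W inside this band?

Yes

Band width going east from +167.83° to -163.77°: ((-163.77 − 167.83) mod 360) = 28.40°.
Offset of -175.32° east of the west edge: ((-175.32 − 167.83) mod 360) = 16.85°.
16.85° ≤ 28.40° ⇒ inside.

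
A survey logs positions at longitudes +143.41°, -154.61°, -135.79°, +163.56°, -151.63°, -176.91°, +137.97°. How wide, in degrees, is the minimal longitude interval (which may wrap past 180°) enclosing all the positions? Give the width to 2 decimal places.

Sort the longitudes: -176.91°, -154.61°, -151.63°, -135.79°, +137.97°, +143.41°, +163.56°.
Eastward gaps between consecutive values (wrapping around): 22.30°, 2.98°, 15.84°, 273.76°, 5.44°, 20.15°, 19.53°.
Largest gap = 273.76° ⇒ minimal covering band is its complement: 360° − 273.76° = 86.24°.
Band runs from +137.97° eastward to -135.79°, crossing the antimeridian.

86.24°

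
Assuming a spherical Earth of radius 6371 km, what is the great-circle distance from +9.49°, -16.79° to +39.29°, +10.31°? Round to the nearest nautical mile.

Δλ = 10.31 − -16.79 = 27.10°.
Δφ = 39.29 − 9.49 = 29.80°.
a = sin²(Δφ/2) + cos φ₁ · cos φ₂ · sin²(Δλ/2) = 0.108021.
c = 2·atan2(√a, √(1−a)) = 0.66978 rad → d = 6371·c ≈ 4267.17 km ≈ 2304.09 nmi.

2304 nmi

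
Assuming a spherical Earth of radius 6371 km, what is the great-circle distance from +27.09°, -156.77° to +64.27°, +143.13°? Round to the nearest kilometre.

5885 km

Δλ = 143.13 − -156.77 = 299.90°; wrapped into (−180°, 180°]: -60.10°.
Δφ = 64.27 − 27.09 = 37.18°.
a = sin²(Δφ/2) + cos φ₁ · cos φ₂ · sin²(Δλ/2) = 0.198548.
c = 2·atan2(√a, √(1−a)) = 0.92366 rad → d = 6371·c ≈ 5884.63 km.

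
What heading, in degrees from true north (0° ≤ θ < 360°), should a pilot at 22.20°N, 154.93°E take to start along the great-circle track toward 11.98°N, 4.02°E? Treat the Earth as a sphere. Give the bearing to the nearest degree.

Δλ = 4.02 − 154.93 = -150.91°.
θ = atan2( sin Δλ · cos φ₂ , cos φ₁ · sin φ₂ − sin φ₁ · cos φ₂ · cos Δλ )
  = atan2(-0.47559, 0.51517) = -42.712° → normalised to [0°, 360°): 317.288°.

317°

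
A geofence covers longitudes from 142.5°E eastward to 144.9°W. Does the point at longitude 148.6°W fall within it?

Band width going east from +142.5° to -144.9°: ((-144.9 − 142.5) mod 360) = 72.6°.
Offset of -148.6° east of the west edge: ((-148.6 − 142.5) mod 360) = 68.9°.
68.9° ≤ 72.6° ⇒ inside.

Yes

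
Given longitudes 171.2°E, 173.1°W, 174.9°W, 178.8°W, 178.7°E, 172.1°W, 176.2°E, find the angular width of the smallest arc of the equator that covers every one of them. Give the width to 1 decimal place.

Sort the longitudes: -178.8°, -174.9°, -173.1°, -172.1°, +171.2°, +176.2°, +178.7°.
Eastward gaps between consecutive values (wrapping around): 3.9°, 1.8°, 1.0°, 343.3°, 5.0°, 2.5°, 2.5°.
Largest gap = 343.3° ⇒ minimal covering band is its complement: 360° − 343.3° = 16.7°.
Band runs from +171.2° eastward to -172.1°, crossing the antimeridian.

16.7°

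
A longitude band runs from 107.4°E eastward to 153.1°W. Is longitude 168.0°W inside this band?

Yes

Band width going east from +107.4° to -153.1°: ((-153.1 − 107.4) mod 360) = 99.5°.
Offset of -168.0° east of the west edge: ((-168.0 − 107.4) mod 360) = 84.6°.
84.6° ≤ 99.5° ⇒ inside.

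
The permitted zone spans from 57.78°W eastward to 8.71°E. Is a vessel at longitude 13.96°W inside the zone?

Yes

Band width going east from -57.78° to +8.71°: ((8.71 − -57.78) mod 360) = 66.49°.
Offset of -13.96° east of the west edge: ((-13.96 − -57.78) mod 360) = 43.82°.
43.82° ≤ 66.49° ⇒ inside.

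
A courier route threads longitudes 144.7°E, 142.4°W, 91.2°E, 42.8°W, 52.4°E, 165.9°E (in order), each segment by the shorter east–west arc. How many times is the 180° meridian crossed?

Leg 1: +144.7° → -142.4°, shortest Δλ = 72.9° (east) — crosses 180°.
Leg 2: -142.4° → +91.2°, shortest Δλ = -126.4° (west) — crosses 180°.
Leg 3: +91.2° → -42.8°, shortest Δλ = -134.0° (west) — does not cross 180°.
Leg 4: -42.8° → +52.4°, shortest Δλ = 95.2° (east) — does not cross 180°.
Leg 5: +52.4° → +165.9°, shortest Δλ = 113.5° (east) — does not cross 180°.
Total crossings: 2.

2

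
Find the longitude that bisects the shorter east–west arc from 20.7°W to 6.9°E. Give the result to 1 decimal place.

Signed shortest Δλ from -20.7° to +6.9° is +27.6°.
Midpoint longitude = -20.7° + (+27.6°)/2 = -20.7° + 13.8° = -6.9°.

6.9°W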